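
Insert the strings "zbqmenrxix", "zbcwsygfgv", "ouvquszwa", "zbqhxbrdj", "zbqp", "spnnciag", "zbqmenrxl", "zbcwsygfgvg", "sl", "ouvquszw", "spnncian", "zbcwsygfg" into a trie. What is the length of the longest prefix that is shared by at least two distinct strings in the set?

10

Equivalently: take the maximum, over all pairs, of their longest common prefix length.
e.g. "zbcwsygfgv" and "zbcwsygfgvg" share the prefix "zbcwsygfgv" of length 10; no pair shares a longer one.
Longest shared-prefix length: 10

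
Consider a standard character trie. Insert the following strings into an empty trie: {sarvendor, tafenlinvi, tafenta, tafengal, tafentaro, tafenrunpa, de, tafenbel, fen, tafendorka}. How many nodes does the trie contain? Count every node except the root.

44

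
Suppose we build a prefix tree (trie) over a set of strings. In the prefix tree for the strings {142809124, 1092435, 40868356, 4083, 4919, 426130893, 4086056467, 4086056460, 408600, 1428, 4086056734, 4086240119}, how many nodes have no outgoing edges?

11

A leaf is a node with no children — equivalently, the end of a word that is not a proper prefix of any other stored word.
Those words: "1092435", "142809124", "4083", "408600", "4086056460", "4086056467", "4086056734", "4086240119", "40868356", "426130893", "4919"
Leaf count: 11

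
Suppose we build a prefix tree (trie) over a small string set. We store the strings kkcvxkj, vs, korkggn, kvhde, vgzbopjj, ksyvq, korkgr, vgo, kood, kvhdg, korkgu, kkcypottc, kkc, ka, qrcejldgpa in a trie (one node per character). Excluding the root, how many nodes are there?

Trace insertions, counting only characters that open a new branch:
  "kkcvxkj" → 7 new (k, k, c, v, x, k, j)
  "vs" → 2 new (v, s)
  "korkggn" → prefix "k" already present; 6 new (o, r, k, g, g, n)
  "kvhde" → prefix "k" already present; 4 new (v, h, d, e)
  "vgzbopjj" → prefix "v" already present; 7 new (g, z, b, o, p, j, j)
  "ksyvq" → prefix "k" already present; 4 new (s, y, v, q)
  "korkgr" → prefix "korkg" already present; 1 new (r)
  "vgo" → prefix "vg" already present; 1 new (o)
  "kood" → prefix "ko" already present; 2 new (o, d)
  "kvhdg" → prefix "kvhd" already present; 1 new (g)
  "korkgu" → prefix "korkg" already present; 1 new (u)
  "kkcypottc" → prefix "kkc" already present; 6 new (y, p, o, t, t, c)
  "kkc" → prefix "kkc" already present; 0 new (none)
  "ka" → prefix "k" already present; 1 new (a)
  "qrcejldgpa" → 10 new (q, r, c, e, j, l, d, g, p, a)
Total nodes = 7 + 2 + 6 + 4 + 7 + 4 + 1 + 1 + 2 + 1 + 1 + 6 + 0 + 1 + 10 = 53

53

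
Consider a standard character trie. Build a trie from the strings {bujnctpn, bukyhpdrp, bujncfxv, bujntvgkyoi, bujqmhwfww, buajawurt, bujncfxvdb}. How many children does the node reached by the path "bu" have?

3

The children of the "bu" node are the distinct next characters among strings starting with "bu".
Characters that immediately follow "bu" among the stored strings: {a, j, k}.
That node has 3 child edges.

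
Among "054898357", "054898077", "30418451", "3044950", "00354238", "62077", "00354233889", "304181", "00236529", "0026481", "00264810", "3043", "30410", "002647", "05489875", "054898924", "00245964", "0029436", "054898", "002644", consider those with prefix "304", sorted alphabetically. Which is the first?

30410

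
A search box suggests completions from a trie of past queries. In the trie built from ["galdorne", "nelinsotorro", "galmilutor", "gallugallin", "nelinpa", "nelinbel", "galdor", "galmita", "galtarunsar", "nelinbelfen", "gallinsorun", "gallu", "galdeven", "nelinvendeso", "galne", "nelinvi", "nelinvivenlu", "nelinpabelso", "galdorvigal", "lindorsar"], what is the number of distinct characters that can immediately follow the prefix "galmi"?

Follow the path "galmi" to its node, then look at its outgoing edges.
Characters that immediately follow "galmi" among the stored strings: {l, t}.
That node has 2 child edges.

2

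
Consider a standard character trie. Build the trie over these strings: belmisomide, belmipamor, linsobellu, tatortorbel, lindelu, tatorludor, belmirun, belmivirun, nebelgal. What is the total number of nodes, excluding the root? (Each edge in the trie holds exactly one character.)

62

Trace insertions, counting only characters that open a new branch:
  "belmisomide" → 11 new (b, e, l, m, i, s, o, m, i, d, e)
  "belmipamor" → prefix "belmi" already present; 5 new (p, a, m, o, r)
  "linsobellu" → 10 new (l, i, n, s, o, b, e, l, l, u)
  "tatortorbel" → 11 new (t, a, t, o, r, t, o, r, b, e, l)
  "lindelu" → prefix "lin" already present; 4 new (d, e, l, u)
  "tatorludor" → prefix "tator" already present; 5 new (l, u, d, o, r)
  "belmirun" → prefix "belmi" already present; 3 new (r, u, n)
  "belmivirun" → prefix "belmi" already present; 5 new (v, i, r, u, n)
  "nebelgal" → 8 new (n, e, b, e, l, g, a, l)
Total nodes = 11 + 5 + 10 + 11 + 4 + 5 + 3 + 5 + 8 = 62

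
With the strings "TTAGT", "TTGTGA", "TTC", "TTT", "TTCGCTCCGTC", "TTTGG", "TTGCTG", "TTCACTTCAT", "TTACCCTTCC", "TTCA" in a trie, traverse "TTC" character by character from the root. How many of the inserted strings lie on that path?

1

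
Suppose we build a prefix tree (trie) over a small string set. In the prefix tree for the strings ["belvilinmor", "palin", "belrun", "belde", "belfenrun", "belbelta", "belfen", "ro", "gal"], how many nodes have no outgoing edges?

Leaves are exactly the stored words that no other stored word extends.
Those words: "belbelta", "belde", "belfenrun", "belrun", "belvilinmor", "gal", "palin", "ro"
Leaf count: 8

8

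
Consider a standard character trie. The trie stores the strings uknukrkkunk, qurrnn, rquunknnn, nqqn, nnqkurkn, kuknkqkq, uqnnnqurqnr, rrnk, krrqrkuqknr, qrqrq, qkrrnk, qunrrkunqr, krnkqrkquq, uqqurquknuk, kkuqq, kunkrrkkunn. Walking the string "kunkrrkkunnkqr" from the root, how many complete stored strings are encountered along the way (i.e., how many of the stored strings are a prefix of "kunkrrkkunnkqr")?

1

Check each prefix of "kunkrrkkunnkqr" against the stored set — each match is an end-marker on the path.
Prefixes of the query that are stored words: "kunkrrkkunn"
Count: 1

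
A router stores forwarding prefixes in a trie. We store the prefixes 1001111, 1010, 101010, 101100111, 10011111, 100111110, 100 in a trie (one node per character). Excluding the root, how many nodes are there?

19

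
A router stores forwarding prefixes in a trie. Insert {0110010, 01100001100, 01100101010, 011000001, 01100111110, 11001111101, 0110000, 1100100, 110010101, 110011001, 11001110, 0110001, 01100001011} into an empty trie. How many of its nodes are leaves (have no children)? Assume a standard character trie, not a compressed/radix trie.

11

Leaves are exactly the stored words that no other stored word extends.
Those words: "011000001", "01100001011", "01100001100", "0110001", "01100101010", "01100111110", "1100100", "110010101", "110011001", "11001110", "11001111101"
Leaf count: 11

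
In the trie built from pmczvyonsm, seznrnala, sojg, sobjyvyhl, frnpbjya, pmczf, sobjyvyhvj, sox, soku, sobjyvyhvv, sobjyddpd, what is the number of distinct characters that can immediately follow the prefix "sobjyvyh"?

Walk "sobjyvyh" from the root, arriving at one node.
Characters that immediately follow "sobjyvyh" among the stored strings: {l, v}.
That node has 2 child edges.

2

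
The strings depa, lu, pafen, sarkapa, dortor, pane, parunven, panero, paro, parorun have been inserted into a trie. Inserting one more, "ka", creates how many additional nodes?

2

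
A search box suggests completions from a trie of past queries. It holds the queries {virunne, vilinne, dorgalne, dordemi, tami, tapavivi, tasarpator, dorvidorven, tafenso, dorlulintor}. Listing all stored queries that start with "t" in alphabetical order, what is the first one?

Words with prefix "t", in lexicographic order: "tafenso", "tami", "tapavivi", "tasarpator"
Position 1: tafenso

tafenso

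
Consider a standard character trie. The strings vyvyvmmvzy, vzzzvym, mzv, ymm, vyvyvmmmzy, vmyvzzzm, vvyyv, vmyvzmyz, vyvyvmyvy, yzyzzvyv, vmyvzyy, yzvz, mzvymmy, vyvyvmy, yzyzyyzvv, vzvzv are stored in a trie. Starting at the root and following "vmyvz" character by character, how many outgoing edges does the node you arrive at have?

3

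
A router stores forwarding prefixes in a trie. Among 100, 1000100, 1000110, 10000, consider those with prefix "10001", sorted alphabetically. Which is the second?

Words with prefix "10001", in lexicographic order: "1000100", "1000110"
Position 2: 1000110

1000110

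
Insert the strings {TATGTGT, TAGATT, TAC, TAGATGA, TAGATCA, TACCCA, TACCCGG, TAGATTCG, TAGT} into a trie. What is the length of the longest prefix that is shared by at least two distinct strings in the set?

6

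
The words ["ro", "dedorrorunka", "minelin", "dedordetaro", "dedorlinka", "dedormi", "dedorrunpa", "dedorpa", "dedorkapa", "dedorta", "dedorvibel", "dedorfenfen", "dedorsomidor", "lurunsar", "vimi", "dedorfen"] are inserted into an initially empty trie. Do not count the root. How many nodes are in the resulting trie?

76

Insert word by word; a character creates a node only if that edge doesn't already exist:
  "ro" → 2 new (r, o)
  "dedorrorunka" → 12 new (d, e, d, o, r, r, o, r, u, n, k, a)
  "minelin" → 7 new (m, i, n, e, l, i, n)
  "dedordetaro" → prefix "dedor" already present; 6 new (d, e, t, a, r, o)
  "dedorlinka" → prefix "dedor" already present; 5 new (l, i, n, k, a)
  "dedormi" → prefix "dedor" already present; 2 new (m, i)
  "dedorrunpa" → prefix "dedorr" already present; 4 new (u, n, p, a)
  "dedorpa" → prefix "dedor" already present; 2 new (p, a)
  "dedorkapa" → prefix "dedor" already present; 4 new (k, a, p, a)
  "dedorta" → prefix "dedor" already present; 2 new (t, a)
  "dedorvibel" → prefix "dedor" already present; 5 new (v, i, b, e, l)
  "dedorfenfen" → prefix "dedor" already present; 6 new (f, e, n, f, e, n)
  "dedorsomidor" → prefix "dedor" already present; 7 new (s, o, m, i, d, o, r)
  "lurunsar" → 8 new (l, u, r, u, n, s, a, r)
  "vimi" → 4 new (v, i, m, i)
  "dedorfen" → prefix "dedorfen" already present; 0 new (none)
Total nodes = 2 + 12 + 7 + 6 + 5 + 2 + 4 + 2 + 4 + 2 + 5 + 6 + 7 + 8 + 4 + 0 = 76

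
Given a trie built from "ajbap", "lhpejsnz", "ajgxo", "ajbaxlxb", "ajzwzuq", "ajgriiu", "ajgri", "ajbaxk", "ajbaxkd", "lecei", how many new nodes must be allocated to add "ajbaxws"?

The longest prefix of "ajbaxws" already in the trie is "ajbax" (length 5).
Each of the 2 remaining characters creates one node.

2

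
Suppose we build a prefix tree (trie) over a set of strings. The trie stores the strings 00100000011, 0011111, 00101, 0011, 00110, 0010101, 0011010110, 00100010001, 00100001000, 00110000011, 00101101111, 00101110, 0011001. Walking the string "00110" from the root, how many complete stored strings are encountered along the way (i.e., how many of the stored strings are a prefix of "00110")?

2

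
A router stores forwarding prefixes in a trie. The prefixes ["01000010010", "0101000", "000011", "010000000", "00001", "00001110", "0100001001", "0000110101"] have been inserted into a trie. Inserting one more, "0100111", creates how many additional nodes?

3

"0100" is already a path in the trie; the remaining "111" must be added.
So 7 − 4 = 3 new nodes.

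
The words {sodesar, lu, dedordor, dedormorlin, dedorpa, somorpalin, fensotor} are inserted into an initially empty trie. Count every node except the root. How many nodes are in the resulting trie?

Insert word by word; a character creates a node only if that edge doesn't already exist:
  "sodesar" → 7 new (s, o, d, e, s, a, r)
  "lu" → 2 new (l, u)
  "dedordor" → 8 new (d, e, d, o, r, d, o, r)
  "dedormorlin" → prefix "dedor" already present; 6 new (m, o, r, l, i, n)
  "dedorpa" → prefix "dedor" already present; 2 new (p, a)
  "somorpalin" → prefix "so" already present; 8 new (m, o, r, p, a, l, i, n)
  "fensotor" → 8 new (f, e, n, s, o, t, o, r)
Total nodes = 7 + 2 + 8 + 6 + 2 + 8 + 8 = 41

41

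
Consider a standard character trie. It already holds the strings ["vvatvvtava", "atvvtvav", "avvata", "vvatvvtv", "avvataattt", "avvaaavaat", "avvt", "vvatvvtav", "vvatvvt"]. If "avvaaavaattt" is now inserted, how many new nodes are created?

2

The longest prefix of "avvaaavaattt" already in the trie is "avvaaavaat" (length 10).
So 12 − 10 = 2 new nodes.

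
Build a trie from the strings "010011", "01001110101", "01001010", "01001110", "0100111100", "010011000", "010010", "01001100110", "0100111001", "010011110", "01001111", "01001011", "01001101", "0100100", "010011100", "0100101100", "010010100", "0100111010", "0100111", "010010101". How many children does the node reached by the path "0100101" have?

The children of the "0100101" node are the distinct next characters among strings starting with "0100101".
Characters that immediately follow "0100101" among the stored strings: {0, 1}.
That node has 2 child edges.

2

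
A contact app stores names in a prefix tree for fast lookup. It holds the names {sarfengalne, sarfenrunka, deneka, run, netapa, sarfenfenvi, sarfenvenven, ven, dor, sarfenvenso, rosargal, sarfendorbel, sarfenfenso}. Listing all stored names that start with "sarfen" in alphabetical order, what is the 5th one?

sarfenrunka

DFS of the "sarfen" subtree visits, in order: "sarfendorbel", "sarfenfenso", "sarfenfenvi", "sarfengalne", "sarfenrunka", "sarfenvenso", "sarfenvenven"
The 5th is sarfenrunka.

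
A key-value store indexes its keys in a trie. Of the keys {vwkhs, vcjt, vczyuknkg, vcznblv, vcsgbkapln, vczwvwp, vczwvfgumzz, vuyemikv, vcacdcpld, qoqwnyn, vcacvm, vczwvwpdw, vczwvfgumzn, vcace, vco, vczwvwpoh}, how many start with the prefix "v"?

15

Filter for entries beginning with "v":
Words under "v": vcacdcpld, vcace, vcacvm, vcjt, vco, vcsgbkapln, vcznblv, vczwvfgumzn, vczwvfgumzz, vczwvwp, vczwvwpdw, vczwvwpoh, vczyuknkg, vuyemikv, vwkhs
Count: 15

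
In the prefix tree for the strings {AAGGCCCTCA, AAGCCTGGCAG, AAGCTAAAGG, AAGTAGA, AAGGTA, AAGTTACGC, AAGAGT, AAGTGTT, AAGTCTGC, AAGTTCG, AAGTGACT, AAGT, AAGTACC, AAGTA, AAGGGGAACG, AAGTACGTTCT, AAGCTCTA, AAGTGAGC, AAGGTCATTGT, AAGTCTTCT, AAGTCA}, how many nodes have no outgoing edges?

19

Leaves are exactly the stored words that no other stored word extends.
Those words: "AAGAGT", "AAGCCTGGCAG", "AAGCTAAAGG", "AAGCTCTA", "AAGGCCCTCA", "AAGGGGAACG", "AAGGTA", "AAGGTCATTGT", "AAGTACC", "AAGTACGTTCT", "AAGTAGA", "AAGTCA", "AAGTCTGC", "AAGTCTTCT", "AAGTGACT", "AAGTGAGC", "AAGTGTT", "AAGTTACGC", "AAGTTCG"
Leaf count: 19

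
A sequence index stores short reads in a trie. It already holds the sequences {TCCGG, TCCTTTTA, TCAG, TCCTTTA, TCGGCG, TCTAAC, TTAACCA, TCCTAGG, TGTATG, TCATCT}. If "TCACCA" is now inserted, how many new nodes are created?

3

The longest prefix of "TCACCA" already in the trie is "TCA" (length 3).
So 6 − 3 = 3 new nodes.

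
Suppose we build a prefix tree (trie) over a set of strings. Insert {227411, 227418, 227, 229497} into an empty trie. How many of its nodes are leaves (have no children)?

3

A leaf is a node with no children — equivalently, the end of a word that is not a proper prefix of any other stored word.
Those words: "227411", "227418", "229497"
Leaf count: 3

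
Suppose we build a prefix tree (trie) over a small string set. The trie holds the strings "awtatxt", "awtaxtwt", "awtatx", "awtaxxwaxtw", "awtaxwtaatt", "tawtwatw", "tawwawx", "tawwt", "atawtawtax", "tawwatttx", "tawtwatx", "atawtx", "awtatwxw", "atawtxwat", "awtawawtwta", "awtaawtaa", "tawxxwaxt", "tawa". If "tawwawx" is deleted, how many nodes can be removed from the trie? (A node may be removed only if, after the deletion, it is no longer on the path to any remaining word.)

2

After clearing the end-marker at "tawwawx", prune upward until reaching a node still needed by another word.
The suffix "wx" (2 nodes) is used only by "tawwawx"; the node for "tawwa" still has the child "t", so pruning stops there.
Nodes removed: 2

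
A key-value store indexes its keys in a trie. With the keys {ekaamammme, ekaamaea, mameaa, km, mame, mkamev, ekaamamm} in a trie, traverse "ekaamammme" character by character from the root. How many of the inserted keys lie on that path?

Walk "ekaamammme" from the root; an end-of-word marker is hit whenever a stored word is a prefix of "ekaamammme".
Prefixes of the query that are stored words: "ekaamamm", "ekaamammme"
Count: 2

2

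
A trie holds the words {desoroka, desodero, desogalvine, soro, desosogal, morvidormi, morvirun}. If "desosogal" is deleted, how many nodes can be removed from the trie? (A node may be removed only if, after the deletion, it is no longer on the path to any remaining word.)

5

Walk "desosogal" from the leaf back toward the root, removing each node that no remaining word uses.
The suffix "sogal" (5 nodes) is used only by "desosogal"; the node for "deso" still has the child "r", so pruning stops there.
Nodes removed: 5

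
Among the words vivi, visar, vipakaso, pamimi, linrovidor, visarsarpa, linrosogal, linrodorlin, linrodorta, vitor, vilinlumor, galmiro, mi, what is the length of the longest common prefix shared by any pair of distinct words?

8

The deepest shared node is where two words last agree before diverging.
"linrodorlin" and "linrodorta" agree on "linrodor" (8 characters) before diverging; nothing deeper is shared.
Longest shared-prefix length: 8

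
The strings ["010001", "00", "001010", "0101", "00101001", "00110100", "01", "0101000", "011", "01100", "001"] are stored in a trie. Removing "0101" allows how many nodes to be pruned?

0

Walk "0101" from the leaf back toward the root, removing each node that no remaining word uses.
Every node on "0101" is still needed (e.g. by "0101000"), so nothing is freed.
Nodes removed: 0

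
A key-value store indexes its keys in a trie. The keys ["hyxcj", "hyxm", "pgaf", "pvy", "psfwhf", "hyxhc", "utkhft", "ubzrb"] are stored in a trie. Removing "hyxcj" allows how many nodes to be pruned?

After clearing the end-marker at "hyxcj", prune upward until reaching a node still needed by another word.
The suffix "cj" (2 nodes) is used only by "hyxcj"; the node for "hyx" still has the child "m", so pruning stops there.
Nodes removed: 2

2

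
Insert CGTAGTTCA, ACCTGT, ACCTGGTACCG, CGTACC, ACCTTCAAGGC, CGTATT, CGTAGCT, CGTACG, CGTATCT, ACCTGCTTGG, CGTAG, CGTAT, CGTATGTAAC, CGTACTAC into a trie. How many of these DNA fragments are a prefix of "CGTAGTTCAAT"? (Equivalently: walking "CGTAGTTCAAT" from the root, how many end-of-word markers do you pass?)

Traverse "CGTAGTTCAAT" character by character; count nodes along the way that are marked as word ends.
Prefixes of the query that are stored words: "CGTAG", "CGTAGTTCA"
Count: 2

2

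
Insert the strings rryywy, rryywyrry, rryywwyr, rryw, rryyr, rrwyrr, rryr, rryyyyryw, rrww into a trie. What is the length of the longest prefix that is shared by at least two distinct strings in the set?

Equivalently: take the maximum, over all pairs, of their longest common prefix length.
"rryywy" and "rryywyrry" agree on "rryywy" (6 characters) before diverging; nothing deeper is shared.
Longest shared-prefix length: 6

6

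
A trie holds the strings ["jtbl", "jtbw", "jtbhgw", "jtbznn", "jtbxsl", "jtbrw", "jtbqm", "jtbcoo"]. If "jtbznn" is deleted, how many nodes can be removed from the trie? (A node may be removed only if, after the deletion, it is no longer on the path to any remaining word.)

3

After clearing the end-marker at "jtbznn", prune upward until reaching a node still needed by another word.
The suffix "znn" (3 nodes) is used only by "jtbznn"; the node for "jtb" still has the child "l", so pruning stops there.
Nodes removed: 3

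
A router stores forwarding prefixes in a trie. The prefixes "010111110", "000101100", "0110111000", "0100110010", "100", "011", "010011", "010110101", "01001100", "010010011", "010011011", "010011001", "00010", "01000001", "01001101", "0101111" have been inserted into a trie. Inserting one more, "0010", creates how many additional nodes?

The longest prefix of "0010" already in the trie is "00" (length 2).
Each of the 2 remaining characters creates one node.

2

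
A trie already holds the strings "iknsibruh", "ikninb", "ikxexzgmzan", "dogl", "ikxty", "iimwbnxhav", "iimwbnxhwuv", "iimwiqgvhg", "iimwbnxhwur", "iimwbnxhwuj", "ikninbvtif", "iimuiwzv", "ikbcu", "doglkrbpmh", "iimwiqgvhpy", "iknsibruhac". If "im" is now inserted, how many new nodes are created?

1

Walking "im" from the root, the first 1 characters ("i") follow existing edges; "m" is the first miss.
Each of the 1 remaining characters creates one node.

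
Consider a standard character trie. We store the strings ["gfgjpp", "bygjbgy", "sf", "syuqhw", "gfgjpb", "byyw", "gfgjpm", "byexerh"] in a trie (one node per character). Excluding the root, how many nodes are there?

Insert word by word; a character creates a node only if that edge doesn't already exist:
  "gfgjpp" → 6 new (g, f, g, j, p, p)
  "bygjbgy" → 7 new (b, y, g, j, b, g, y)
  "sf" → 2 new (s, f)
  "syuqhw" → prefix "s" already present; 5 new (y, u, q, h, w)
  "gfgjpb" → prefix "gfgjp" already present; 1 new (b)
  "byyw" → prefix "by" already present; 2 new (y, w)
  "gfgjpm" → prefix "gfgjp" already present; 1 new (m)
  "byexerh" → prefix "by" already present; 5 new (e, x, e, r, h)
Total nodes = 6 + 7 + 2 + 5 + 1 + 2 + 1 + 5 = 29

29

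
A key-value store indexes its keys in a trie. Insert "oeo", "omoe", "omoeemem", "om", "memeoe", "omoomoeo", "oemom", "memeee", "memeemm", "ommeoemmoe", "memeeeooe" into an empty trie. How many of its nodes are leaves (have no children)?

8

A leaf is a node with no children — equivalently, the end of a word that is not a proper prefix of any other stored word.
Those words: "memeeeooe", "memeemm", "memeoe", "oemom", "oeo", "ommeoemmoe", "omoeemem", "omoomoeo"
Leaf count: 8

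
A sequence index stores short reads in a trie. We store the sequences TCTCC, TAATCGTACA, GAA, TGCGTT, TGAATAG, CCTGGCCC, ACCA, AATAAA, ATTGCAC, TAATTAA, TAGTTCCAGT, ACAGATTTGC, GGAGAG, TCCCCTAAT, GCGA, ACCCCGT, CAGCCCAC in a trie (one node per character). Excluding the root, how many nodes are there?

95

Trace insertions, counting only characters that open a new branch:
  "TCTCC" → 5 new (T, C, T, C, C)
  "TAATCGTACA" → prefix "T" already present; 9 new (A, A, T, C, G, T, A, C, A)
  "GAA" → 3 new (G, A, A)
  "TGCGTT" → prefix "T" already present; 5 new (G, C, G, T, T)
  "TGAATAG" → prefix "TG" already present; 5 new (A, A, T, A, G)
  "CCTGGCCC" → 8 new (C, C, T, G, G, C, C, C)
  "ACCA" → 4 new (A, C, C, A)
  "AATAAA" → prefix "A" already present; 5 new (A, T, A, A, A)
  "ATTGCAC" → prefix "A" already present; 6 new (T, T, G, C, A, C)
  "TAATTAA" → prefix "TAAT" already present; 3 new (T, A, A)
  "TAGTTCCAGT" → prefix "TA" already present; 8 new (G, T, T, C, C, A, G, T)
  "ACAGATTTGC" → prefix "AC" already present; 8 new (A, G, A, T, T, T, G, C)
  "GGAGAG" → prefix "G" already present; 5 new (G, A, G, A, G)
  "TCCCCTAAT" → prefix "TC" already present; 7 new (C, C, C, T, A, A, T)
  "GCGA" → prefix "G" already present; 3 new (C, G, A)
  "ACCCCGT" → prefix "ACC" already present; 4 new (C, C, G, T)
  "CAGCCCAC" → prefix "C" already present; 7 new (A, G, C, C, C, A, C)
Total nodes = 5 + 9 + 3 + 5 + 5 + 8 + 4 + 5 + 6 + 3 + 8 + 8 + 5 + 7 + 3 + 4 + 7 = 95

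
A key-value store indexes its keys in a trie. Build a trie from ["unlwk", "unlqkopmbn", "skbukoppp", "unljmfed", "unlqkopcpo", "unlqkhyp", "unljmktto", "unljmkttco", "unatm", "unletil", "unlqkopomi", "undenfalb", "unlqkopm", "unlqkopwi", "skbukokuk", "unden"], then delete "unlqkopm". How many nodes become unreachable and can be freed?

A node on "unlqkopm"'s path can go only if nothing else ends at it or branches off below it.
Every node on "unlqkopm" is still needed (e.g. by "unlqkopmbn"), so nothing is freed.
Nodes removed: 0

0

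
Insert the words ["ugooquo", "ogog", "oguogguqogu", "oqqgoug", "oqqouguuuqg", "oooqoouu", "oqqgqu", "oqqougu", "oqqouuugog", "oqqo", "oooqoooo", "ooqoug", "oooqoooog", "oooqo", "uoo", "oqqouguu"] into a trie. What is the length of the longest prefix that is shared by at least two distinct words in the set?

8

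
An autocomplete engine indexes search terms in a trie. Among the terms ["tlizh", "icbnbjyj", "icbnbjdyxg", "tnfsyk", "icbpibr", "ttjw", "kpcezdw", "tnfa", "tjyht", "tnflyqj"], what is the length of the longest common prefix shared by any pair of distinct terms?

6

The deepest shared node is where two words last agree before diverging.
e.g. "icbnbjdyxg" and "icbnbjyj" share the prefix "icbnbj" of length 6; no pair shares a longer one.
Longest shared-prefix length: 6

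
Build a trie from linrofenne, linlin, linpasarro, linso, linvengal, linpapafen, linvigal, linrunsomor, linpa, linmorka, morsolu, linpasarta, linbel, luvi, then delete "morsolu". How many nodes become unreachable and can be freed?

7

Walk "morsolu" from the leaf back toward the root, removing each node that no remaining word uses.
No other word shares any prefix with "morsolu", so all 7 of its nodes go.
Nodes removed: 7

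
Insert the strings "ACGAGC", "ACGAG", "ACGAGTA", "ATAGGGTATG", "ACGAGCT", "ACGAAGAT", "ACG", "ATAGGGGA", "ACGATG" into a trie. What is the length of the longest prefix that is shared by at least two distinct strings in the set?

6

Equivalently: take the maximum, over all pairs, of their longest common prefix length.
"ACGAGC" and "ACGAGCT" agree on "ACGAGC" (6 characters) before diverging; nothing deeper is shared.
Longest shared-prefix length: 6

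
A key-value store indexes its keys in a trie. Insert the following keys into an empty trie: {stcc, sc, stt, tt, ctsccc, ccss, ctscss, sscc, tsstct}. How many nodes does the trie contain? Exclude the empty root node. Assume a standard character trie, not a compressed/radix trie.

27

Trie structure (* marks end of a word):
(root)
├─ c
│  ├─ c
│  │  └─ s
│  │     └─ s *
│  └─ t
│     └─ s
│        └─ c
│           ├─ c
│           │  └─ c *
│           └─ s
│              └─ s *
├─ s
│  ├─ c *
│  ├─ s
│  │  └─ c
│  │     └─ c *
│  └─ t
│     ├─ c
│     │  └─ c *
│     └─ t *
└─ t
   ├─ s
   │  └─ s
   │     └─ t
   │        └─ c
   │           └─ t *
   └─ t *
Counting every labelled node above: 27.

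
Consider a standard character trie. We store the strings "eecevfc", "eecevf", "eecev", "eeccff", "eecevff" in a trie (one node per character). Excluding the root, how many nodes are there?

11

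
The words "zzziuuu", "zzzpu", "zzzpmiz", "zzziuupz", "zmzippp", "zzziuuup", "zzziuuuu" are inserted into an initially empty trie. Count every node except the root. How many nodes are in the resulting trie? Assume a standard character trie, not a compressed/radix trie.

Trie structure (* marks end of a word):
(root)
└─ z
   ├─ m
   │  └─ z
   │     └─ i
   │        └─ p
   │           └─ p
   │              └─ p *
   └─ z
      └─ z
         ├─ i
         │  └─ u
         │     └─ u
         │        ├─ p
         │        │  └─ z *
         │        └─ u *
         │           ├─ p *
         │           └─ u *
         └─ p
            ├─ m
            │  └─ i
            │     └─ z *
            └─ u *
Counting every labelled node above: 22.

22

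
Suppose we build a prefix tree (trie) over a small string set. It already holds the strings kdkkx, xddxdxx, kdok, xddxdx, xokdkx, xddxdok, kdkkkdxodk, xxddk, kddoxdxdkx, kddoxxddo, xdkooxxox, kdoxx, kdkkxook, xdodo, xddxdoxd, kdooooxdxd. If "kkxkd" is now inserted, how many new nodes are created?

4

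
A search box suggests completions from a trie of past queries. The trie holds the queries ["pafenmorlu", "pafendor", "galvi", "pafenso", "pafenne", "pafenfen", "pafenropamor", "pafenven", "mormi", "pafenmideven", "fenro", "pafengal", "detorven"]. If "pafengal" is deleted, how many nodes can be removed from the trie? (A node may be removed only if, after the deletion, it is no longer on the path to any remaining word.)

3

Walk "pafengal" from the leaf back toward the root, removing each node that no remaining word uses.
The suffix "gal" (3 nodes) is used only by "pafengal"; the node for "pafen" still has the child "m", so pruning stops there.
Nodes removed: 3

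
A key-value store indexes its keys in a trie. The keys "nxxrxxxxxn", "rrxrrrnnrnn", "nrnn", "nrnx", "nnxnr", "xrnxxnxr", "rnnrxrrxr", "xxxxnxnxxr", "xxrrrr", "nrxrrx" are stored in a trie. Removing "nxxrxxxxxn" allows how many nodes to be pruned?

Walk "nxxrxxxxxn" from the leaf back toward the root, removing each node that no remaining word uses.
The suffix "xxrxxxxxn" (9 nodes) is used only by "nxxrxxxxxn"; the node for "n" still has the child "r", so pruning stops there.
Nodes removed: 9

9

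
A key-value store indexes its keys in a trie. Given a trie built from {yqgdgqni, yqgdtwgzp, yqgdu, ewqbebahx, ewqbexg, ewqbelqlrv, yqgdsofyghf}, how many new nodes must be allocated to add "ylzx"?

3

The longest prefix of "ylzx" already in the trie is "y" (length 1).
So 4 − 1 = 3 new nodes.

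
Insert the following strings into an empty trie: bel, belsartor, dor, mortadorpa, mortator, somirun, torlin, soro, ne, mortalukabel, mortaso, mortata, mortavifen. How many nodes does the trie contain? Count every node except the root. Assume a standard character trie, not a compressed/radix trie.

Insert word by word; a character creates a node only if that edge doesn't already exist:
  "bel" → 3 new (b, e, l)
  "belsartor" → prefix "bel" already present; 6 new (s, a, r, t, o, r)
  "dor" → 3 new (d, o, r)
  "mortadorpa" → 10 new (m, o, r, t, a, d, o, r, p, a)
  "mortator" → prefix "morta" already present; 3 new (t, o, r)
  "somirun" → 7 new (s, o, m, i, r, u, n)
  "torlin" → 6 new (t, o, r, l, i, n)
  "soro" → prefix "so" already present; 2 new (r, o)
  "ne" → 2 new (n, e)
  "mortalukabel" → prefix "morta" already present; 7 new (l, u, k, a, b, e, l)
  "mortaso" → prefix "morta" already present; 2 new (s, o)
  "mortata" → prefix "mortat" already present; 1 new (a)
  "mortavifen" → prefix "morta" already present; 5 new (v, i, f, e, n)
Total nodes = 3 + 6 + 3 + 10 + 3 + 7 + 6 + 2 + 2 + 7 + 2 + 1 + 5 = 57

57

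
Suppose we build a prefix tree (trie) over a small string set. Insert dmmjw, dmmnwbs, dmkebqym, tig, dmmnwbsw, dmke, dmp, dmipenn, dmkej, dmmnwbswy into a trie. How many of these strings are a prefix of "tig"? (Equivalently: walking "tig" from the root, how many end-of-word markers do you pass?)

1

Traverse "tig" character by character; count nodes along the way that are marked as word ends.
Prefixes of the query that are stored words: "tig"
Count: 1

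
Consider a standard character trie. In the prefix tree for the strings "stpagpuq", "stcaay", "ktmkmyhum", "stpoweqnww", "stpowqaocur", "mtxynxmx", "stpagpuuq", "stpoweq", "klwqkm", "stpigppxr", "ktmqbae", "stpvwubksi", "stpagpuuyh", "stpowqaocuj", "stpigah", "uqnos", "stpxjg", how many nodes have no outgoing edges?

16

A leaf is a node with no children — equivalently, the end of a word that is not a proper prefix of any other stored word.
Those words: "klwqkm", "ktmkmyhum", "ktmqbae", "mtxynxmx", "stcaay", "stpagpuq", "stpagpuuq", "stpagpuuyh", "stpigah", "stpigppxr", "stpoweqnww", "stpowqaocuj", "stpowqaocur", "stpvwubksi", "stpxjg", "uqnos"
Leaf count: 16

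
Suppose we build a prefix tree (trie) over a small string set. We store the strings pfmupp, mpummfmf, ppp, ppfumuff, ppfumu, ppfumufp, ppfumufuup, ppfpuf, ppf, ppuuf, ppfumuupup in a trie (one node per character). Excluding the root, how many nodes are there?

36

Trace insertions, counting only characters that open a new branch:
  "pfmupp" → 6 new (p, f, m, u, p, p)
  "mpummfmf" → 8 new (m, p, u, m, m, f, m, f)
  "ppp" → prefix "p" already present; 2 new (p, p)
  "ppfumuff" → prefix "pp" already present; 6 new (f, u, m, u, f, f)
  "ppfumu" → prefix "ppfumu" already present; 0 new (none)
  "ppfumufp" → prefix "ppfumuf" already present; 1 new (p)
  "ppfumufuup" → prefix "ppfumuf" already present; 3 new (u, u, p)
  "ppfpuf" → prefix "ppf" already present; 3 new (p, u, f)
  "ppf" → prefix "ppf" already present; 0 new (none)
  "ppuuf" → prefix "pp" already present; 3 new (u, u, f)
  "ppfumuupup" → prefix "ppfumu" already present; 4 new (u, p, u, p)
Total nodes = 6 + 8 + 2 + 6 + 0 + 1 + 3 + 3 + 0 + 3 + 4 = 36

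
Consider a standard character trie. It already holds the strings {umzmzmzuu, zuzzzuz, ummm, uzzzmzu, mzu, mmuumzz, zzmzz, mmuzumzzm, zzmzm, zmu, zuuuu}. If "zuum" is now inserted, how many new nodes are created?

1

Walking "zuum" from the root, the first 3 characters ("zuu") follow existing edges; "m" is the first miss.
So 4 − 3 = 1 new nodes.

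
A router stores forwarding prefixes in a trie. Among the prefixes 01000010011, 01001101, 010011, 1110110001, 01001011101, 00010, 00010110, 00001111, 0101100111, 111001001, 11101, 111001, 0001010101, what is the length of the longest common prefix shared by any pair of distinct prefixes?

6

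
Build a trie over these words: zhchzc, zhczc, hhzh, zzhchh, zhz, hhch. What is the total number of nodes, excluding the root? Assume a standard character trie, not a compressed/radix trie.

20

Trie structure (* marks end of a word):
(root)
├─ h
│  └─ h
│     ├─ c
│     │  └─ h *
│     └─ z
│        └─ h *
└─ z
   ├─ h
   │  ├─ c
   │  │  ├─ h
   │  │  │  └─ z
   │  │  │     └─ c *
   │  │  └─ z
   │  │     └─ c *
   │  └─ z *
   └─ z
      └─ h
         └─ c
            └─ h
               └─ h *
Counting every labelled node above: 20.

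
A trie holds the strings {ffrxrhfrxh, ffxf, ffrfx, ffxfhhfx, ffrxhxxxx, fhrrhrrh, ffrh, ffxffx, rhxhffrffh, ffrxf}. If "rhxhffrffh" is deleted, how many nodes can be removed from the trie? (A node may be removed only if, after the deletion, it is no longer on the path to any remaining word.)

10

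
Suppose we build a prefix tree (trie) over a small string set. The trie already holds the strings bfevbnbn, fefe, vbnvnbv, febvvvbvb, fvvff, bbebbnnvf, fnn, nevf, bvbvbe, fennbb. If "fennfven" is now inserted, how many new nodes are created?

The longest prefix of "fennfven" already in the trie is "fenn" (length 4).
New nodes needed: |"fennfven"| − 4 = 8 − 4 = 4.

4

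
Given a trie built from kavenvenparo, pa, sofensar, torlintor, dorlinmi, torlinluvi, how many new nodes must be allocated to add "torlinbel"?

Walking "torlinbel" from the root, the first 6 characters ("torlin") follow existing edges; "b" is the first miss.
New nodes needed: |"torlinbel"| − 6 = 9 − 6 = 3.

3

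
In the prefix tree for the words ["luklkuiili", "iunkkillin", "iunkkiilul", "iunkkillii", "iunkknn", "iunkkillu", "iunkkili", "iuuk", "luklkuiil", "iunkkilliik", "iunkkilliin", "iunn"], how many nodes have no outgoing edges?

10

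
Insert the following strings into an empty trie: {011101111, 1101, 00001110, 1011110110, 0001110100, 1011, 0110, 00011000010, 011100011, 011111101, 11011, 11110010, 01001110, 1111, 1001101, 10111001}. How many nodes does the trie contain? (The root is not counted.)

73

Insert word by word; a character creates a node only if that edge doesn't already exist:
  "011101111" → 9 new (0, 1, 1, 1, 0, 1, 1, 1, 1)
  "1101" → 4 new (1, 1, 0, 1)
  "00001110" → prefix "0" already present; 7 new (0, 0, 0, 1, 1, 1, 0)
  "1011110110" → prefix "1" already present; 9 new (0, 1, 1, 1, 1, 0, 1, 1, 0)
  "0001110100" → prefix "000" already present; 7 new (1, 1, 1, 0, 1, 0, 0)
  "1011" → prefix "1011" already present; 0 new (none)
  "0110" → prefix "011" already present; 1 new (0)
  "00011000010" → prefix "00011" already present; 6 new (0, 0, 0, 0, 1, 0)
  "011100011" → prefix "01110" already present; 4 new (0, 0, 1, 1)
  "011111101" → prefix "0111" already present; 5 new (1, 1, 1, 0, 1)
  "11011" → prefix "1101" already present; 1 new (1)
  "11110010" → prefix "11" already present; 6 new (1, 1, 0, 0, 1, 0)
  "01001110" → prefix "01" already present; 6 new (0, 0, 1, 1, 1, 0)
  "1111" → prefix "1111" already present; 0 new (none)
  "1001101" → prefix "10" already present; 5 new (0, 1, 1, 0, 1)
  "10111001" → prefix "10111" already present; 3 new (0, 0, 1)
Total nodes = 9 + 4 + 7 + 9 + 7 + 0 + 1 + 6 + 4 + 5 + 1 + 6 + 6 + 0 + 5 + 3 = 73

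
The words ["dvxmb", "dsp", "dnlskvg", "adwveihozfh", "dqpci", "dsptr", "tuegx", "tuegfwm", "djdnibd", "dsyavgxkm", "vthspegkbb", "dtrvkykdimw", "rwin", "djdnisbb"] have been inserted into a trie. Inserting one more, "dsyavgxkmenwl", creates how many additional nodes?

4

"dsyavgxkm" is already a path in the trie; the remaining "enwl" must be added.
So 13 − 9 = 4 new nodes.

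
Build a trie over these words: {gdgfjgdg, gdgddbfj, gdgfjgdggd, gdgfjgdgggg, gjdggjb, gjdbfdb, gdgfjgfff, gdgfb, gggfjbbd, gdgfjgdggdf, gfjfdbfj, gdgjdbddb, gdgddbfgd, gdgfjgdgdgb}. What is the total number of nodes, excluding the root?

57

Trace insertions, counting only characters that open a new branch:
  "gdgfjgdg" → 8 new (g, d, g, f, j, g, d, g)
  "gdgddbfj" → prefix "gdg" already present; 5 new (d, d, b, f, j)
  "gdgfjgdggd" → prefix "gdgfjgdg" already present; 2 new (g, d)
  "gdgfjgdgggg" → prefix "gdgfjgdgg" already present; 2 new (g, g)
  "gjdggjb" → prefix "g" already present; 6 new (j, d, g, g, j, b)
  "gjdbfdb" → prefix "gjd" already present; 4 new (b, f, d, b)
  "gdgfjgfff" → prefix "gdgfjg" already present; 3 new (f, f, f)
  "gdgfb" → prefix "gdgf" already present; 1 new (b)
  "gggfjbbd" → prefix "g" already present; 7 new (g, g, f, j, b, b, d)
  "gdgfjgdggdf" → prefix "gdgfjgdggd" already present; 1 new (f)
  "gfjfdbfj" → prefix "g" already present; 7 new (f, j, f, d, b, f, j)
  "gdgjdbddb" → prefix "gdg" already present; 6 new (j, d, b, d, d, b)
  "gdgddbfgd" → prefix "gdgddbf" already present; 2 new (g, d)
  "gdgfjgdgdgb" → prefix "gdgfjgdg" already present; 3 new (d, g, b)
Total nodes = 8 + 5 + 2 + 2 + 6 + 4 + 3 + 1 + 7 + 1 + 7 + 6 + 2 + 3 = 57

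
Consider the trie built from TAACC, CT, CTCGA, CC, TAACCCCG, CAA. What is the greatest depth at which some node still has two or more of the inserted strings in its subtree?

Equivalently: take the maximum, over all pairs, of their longest common prefix length.
e.g. "TAACC" and "TAACCCCG" share the prefix "TAACC" of length 5; no pair shares a longer one.
Longest shared-prefix length: 5

5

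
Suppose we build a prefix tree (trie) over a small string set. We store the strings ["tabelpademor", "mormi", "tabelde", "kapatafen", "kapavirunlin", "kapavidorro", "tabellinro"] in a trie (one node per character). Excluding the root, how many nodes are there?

46

Trace insertions, counting only characters that open a new branch:
  "tabelpademor" → 12 new (t, a, b, e, l, p, a, d, e, m, o, r)
  "mormi" → 5 new (m, o, r, m, i)
  "tabelde" → prefix "tabel" already present; 2 new (d, e)
  "kapatafen" → 9 new (k, a, p, a, t, a, f, e, n)
  "kapavirunlin" → prefix "kapa" already present; 8 new (v, i, r, u, n, l, i, n)
  "kapavidorro" → prefix "kapavi" already present; 5 new (d, o, r, r, o)
  "tabellinro" → prefix "tabel" already present; 5 new (l, i, n, r, o)
Total nodes = 12 + 5 + 2 + 9 + 8 + 5 + 5 = 46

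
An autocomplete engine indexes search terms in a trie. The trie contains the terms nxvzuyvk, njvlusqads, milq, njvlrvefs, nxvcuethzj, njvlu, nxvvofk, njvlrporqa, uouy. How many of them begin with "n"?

7

Traverse to the node for "n", then collect every word in that subtree.
Matches: "njvlrporqa", "njvlrvefs", "njvlu", "njvlusqads", "nxvcuethzj", "nxvvofk", "nxvzuyvk"
Count: 7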